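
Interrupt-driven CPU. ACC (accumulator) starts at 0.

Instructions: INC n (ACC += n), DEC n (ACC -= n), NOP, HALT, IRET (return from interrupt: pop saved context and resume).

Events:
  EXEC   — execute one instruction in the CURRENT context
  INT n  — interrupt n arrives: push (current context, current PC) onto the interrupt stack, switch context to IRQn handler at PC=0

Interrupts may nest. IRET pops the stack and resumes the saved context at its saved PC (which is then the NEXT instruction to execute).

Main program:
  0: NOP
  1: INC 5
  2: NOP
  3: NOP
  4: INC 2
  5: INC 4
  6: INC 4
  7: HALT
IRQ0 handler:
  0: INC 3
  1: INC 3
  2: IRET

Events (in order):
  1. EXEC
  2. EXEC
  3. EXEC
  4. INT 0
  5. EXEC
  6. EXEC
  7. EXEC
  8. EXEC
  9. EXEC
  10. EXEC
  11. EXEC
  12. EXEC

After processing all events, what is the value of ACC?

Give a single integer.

Answer: 21

Derivation:
Event 1 (EXEC): [MAIN] PC=0: NOP
Event 2 (EXEC): [MAIN] PC=1: INC 5 -> ACC=5
Event 3 (EXEC): [MAIN] PC=2: NOP
Event 4 (INT 0): INT 0 arrives: push (MAIN, PC=3), enter IRQ0 at PC=0 (depth now 1)
Event 5 (EXEC): [IRQ0] PC=0: INC 3 -> ACC=8
Event 6 (EXEC): [IRQ0] PC=1: INC 3 -> ACC=11
Event 7 (EXEC): [IRQ0] PC=2: IRET -> resume MAIN at PC=3 (depth now 0)
Event 8 (EXEC): [MAIN] PC=3: NOP
Event 9 (EXEC): [MAIN] PC=4: INC 2 -> ACC=13
Event 10 (EXEC): [MAIN] PC=5: INC 4 -> ACC=17
Event 11 (EXEC): [MAIN] PC=6: INC 4 -> ACC=21
Event 12 (EXEC): [MAIN] PC=7: HALT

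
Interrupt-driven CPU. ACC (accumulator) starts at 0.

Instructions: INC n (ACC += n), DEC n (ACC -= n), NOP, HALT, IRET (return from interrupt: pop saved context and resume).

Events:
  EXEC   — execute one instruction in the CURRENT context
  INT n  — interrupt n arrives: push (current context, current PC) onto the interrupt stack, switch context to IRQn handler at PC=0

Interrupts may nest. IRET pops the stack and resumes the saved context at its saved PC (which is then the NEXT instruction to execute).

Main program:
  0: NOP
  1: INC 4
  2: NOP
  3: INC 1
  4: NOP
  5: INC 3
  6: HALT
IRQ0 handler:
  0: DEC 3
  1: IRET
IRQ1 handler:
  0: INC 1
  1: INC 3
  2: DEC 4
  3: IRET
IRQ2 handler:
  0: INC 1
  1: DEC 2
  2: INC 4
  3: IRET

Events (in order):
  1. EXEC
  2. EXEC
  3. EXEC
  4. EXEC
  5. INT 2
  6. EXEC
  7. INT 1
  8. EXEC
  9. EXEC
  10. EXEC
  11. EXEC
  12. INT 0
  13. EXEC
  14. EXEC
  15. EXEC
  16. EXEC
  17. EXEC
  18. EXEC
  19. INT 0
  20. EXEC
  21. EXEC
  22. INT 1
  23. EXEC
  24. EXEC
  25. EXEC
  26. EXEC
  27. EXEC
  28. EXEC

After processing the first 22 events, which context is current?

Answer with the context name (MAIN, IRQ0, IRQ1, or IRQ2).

Answer: IRQ1

Derivation:
Event 1 (EXEC): [MAIN] PC=0: NOP
Event 2 (EXEC): [MAIN] PC=1: INC 4 -> ACC=4
Event 3 (EXEC): [MAIN] PC=2: NOP
Event 4 (EXEC): [MAIN] PC=3: INC 1 -> ACC=5
Event 5 (INT 2): INT 2 arrives: push (MAIN, PC=4), enter IRQ2 at PC=0 (depth now 1)
Event 6 (EXEC): [IRQ2] PC=0: INC 1 -> ACC=6
Event 7 (INT 1): INT 1 arrives: push (IRQ2, PC=1), enter IRQ1 at PC=0 (depth now 2)
Event 8 (EXEC): [IRQ1] PC=0: INC 1 -> ACC=7
Event 9 (EXEC): [IRQ1] PC=1: INC 3 -> ACC=10
Event 10 (EXEC): [IRQ1] PC=2: DEC 4 -> ACC=6
Event 11 (EXEC): [IRQ1] PC=3: IRET -> resume IRQ2 at PC=1 (depth now 1)
Event 12 (INT 0): INT 0 arrives: push (IRQ2, PC=1), enter IRQ0 at PC=0 (depth now 2)
Event 13 (EXEC): [IRQ0] PC=0: DEC 3 -> ACC=3
Event 14 (EXEC): [IRQ0] PC=1: IRET -> resume IRQ2 at PC=1 (depth now 1)
Event 15 (EXEC): [IRQ2] PC=1: DEC 2 -> ACC=1
Event 16 (EXEC): [IRQ2] PC=2: INC 4 -> ACC=5
Event 17 (EXEC): [IRQ2] PC=3: IRET -> resume MAIN at PC=4 (depth now 0)
Event 18 (EXEC): [MAIN] PC=4: NOP
Event 19 (INT 0): INT 0 arrives: push (MAIN, PC=5), enter IRQ0 at PC=0 (depth now 1)
Event 20 (EXEC): [IRQ0] PC=0: DEC 3 -> ACC=2
Event 21 (EXEC): [IRQ0] PC=1: IRET -> resume MAIN at PC=5 (depth now 0)
Event 22 (INT 1): INT 1 arrives: push (MAIN, PC=5), enter IRQ1 at PC=0 (depth now 1)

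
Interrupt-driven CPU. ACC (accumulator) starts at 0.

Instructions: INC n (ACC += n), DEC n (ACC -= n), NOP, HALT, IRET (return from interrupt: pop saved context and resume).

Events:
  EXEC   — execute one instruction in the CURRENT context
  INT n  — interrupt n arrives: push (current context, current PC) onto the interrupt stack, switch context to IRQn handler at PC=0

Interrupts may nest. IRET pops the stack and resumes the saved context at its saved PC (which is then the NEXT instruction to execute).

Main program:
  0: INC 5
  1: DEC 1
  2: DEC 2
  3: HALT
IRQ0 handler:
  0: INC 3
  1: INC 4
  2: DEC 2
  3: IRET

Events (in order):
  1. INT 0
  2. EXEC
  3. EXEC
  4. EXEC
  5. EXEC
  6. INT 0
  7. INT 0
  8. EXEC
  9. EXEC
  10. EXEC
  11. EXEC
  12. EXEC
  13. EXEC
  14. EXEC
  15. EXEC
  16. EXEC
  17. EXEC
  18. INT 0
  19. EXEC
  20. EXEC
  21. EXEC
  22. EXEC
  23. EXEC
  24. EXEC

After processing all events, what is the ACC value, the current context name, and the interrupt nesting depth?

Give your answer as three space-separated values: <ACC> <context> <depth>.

Answer: 22 MAIN 0

Derivation:
Event 1 (INT 0): INT 0 arrives: push (MAIN, PC=0), enter IRQ0 at PC=0 (depth now 1)
Event 2 (EXEC): [IRQ0] PC=0: INC 3 -> ACC=3
Event 3 (EXEC): [IRQ0] PC=1: INC 4 -> ACC=7
Event 4 (EXEC): [IRQ0] PC=2: DEC 2 -> ACC=5
Event 5 (EXEC): [IRQ0] PC=3: IRET -> resume MAIN at PC=0 (depth now 0)
Event 6 (INT 0): INT 0 arrives: push (MAIN, PC=0), enter IRQ0 at PC=0 (depth now 1)
Event 7 (INT 0): INT 0 arrives: push (IRQ0, PC=0), enter IRQ0 at PC=0 (depth now 2)
Event 8 (EXEC): [IRQ0] PC=0: INC 3 -> ACC=8
Event 9 (EXEC): [IRQ0] PC=1: INC 4 -> ACC=12
Event 10 (EXEC): [IRQ0] PC=2: DEC 2 -> ACC=10
Event 11 (EXEC): [IRQ0] PC=3: IRET -> resume IRQ0 at PC=0 (depth now 1)
Event 12 (EXEC): [IRQ0] PC=0: INC 3 -> ACC=13
Event 13 (EXEC): [IRQ0] PC=1: INC 4 -> ACC=17
Event 14 (EXEC): [IRQ0] PC=2: DEC 2 -> ACC=15
Event 15 (EXEC): [IRQ0] PC=3: IRET -> resume MAIN at PC=0 (depth now 0)
Event 16 (EXEC): [MAIN] PC=0: INC 5 -> ACC=20
Event 17 (EXEC): [MAIN] PC=1: DEC 1 -> ACC=19
Event 18 (INT 0): INT 0 arrives: push (MAIN, PC=2), enter IRQ0 at PC=0 (depth now 1)
Event 19 (EXEC): [IRQ0] PC=0: INC 3 -> ACC=22
Event 20 (EXEC): [IRQ0] PC=1: INC 4 -> ACC=26
Event 21 (EXEC): [IRQ0] PC=2: DEC 2 -> ACC=24
Event 22 (EXEC): [IRQ0] PC=3: IRET -> resume MAIN at PC=2 (depth now 0)
Event 23 (EXEC): [MAIN] PC=2: DEC 2 -> ACC=22
Event 24 (EXEC): [MAIN] PC=3: HALT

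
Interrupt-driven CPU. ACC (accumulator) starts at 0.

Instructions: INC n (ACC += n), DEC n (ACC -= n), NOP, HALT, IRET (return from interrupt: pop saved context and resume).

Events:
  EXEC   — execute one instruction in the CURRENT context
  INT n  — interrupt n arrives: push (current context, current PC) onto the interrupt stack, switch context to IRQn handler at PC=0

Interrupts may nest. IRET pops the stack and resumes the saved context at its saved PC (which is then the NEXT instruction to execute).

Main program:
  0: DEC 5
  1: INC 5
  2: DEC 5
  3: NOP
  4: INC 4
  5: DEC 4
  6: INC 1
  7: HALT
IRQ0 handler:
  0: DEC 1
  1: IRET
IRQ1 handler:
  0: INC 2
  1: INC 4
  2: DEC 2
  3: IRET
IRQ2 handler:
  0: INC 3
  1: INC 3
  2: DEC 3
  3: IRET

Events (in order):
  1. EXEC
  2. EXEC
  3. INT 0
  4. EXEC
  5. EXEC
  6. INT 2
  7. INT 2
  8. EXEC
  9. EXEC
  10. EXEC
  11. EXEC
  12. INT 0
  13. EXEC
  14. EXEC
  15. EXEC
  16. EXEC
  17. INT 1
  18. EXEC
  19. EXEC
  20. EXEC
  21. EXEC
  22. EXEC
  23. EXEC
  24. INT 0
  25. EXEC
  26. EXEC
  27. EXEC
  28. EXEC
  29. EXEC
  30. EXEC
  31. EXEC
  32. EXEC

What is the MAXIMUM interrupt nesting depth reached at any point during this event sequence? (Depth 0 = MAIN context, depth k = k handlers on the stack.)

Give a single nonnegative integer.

Event 1 (EXEC): [MAIN] PC=0: DEC 5 -> ACC=-5 [depth=0]
Event 2 (EXEC): [MAIN] PC=1: INC 5 -> ACC=0 [depth=0]
Event 3 (INT 0): INT 0 arrives: push (MAIN, PC=2), enter IRQ0 at PC=0 (depth now 1) [depth=1]
Event 4 (EXEC): [IRQ0] PC=0: DEC 1 -> ACC=-1 [depth=1]
Event 5 (EXEC): [IRQ0] PC=1: IRET -> resume MAIN at PC=2 (depth now 0) [depth=0]
Event 6 (INT 2): INT 2 arrives: push (MAIN, PC=2), enter IRQ2 at PC=0 (depth now 1) [depth=1]
Event 7 (INT 2): INT 2 arrives: push (IRQ2, PC=0), enter IRQ2 at PC=0 (depth now 2) [depth=2]
Event 8 (EXEC): [IRQ2] PC=0: INC 3 -> ACC=2 [depth=2]
Event 9 (EXEC): [IRQ2] PC=1: INC 3 -> ACC=5 [depth=2]
Event 10 (EXEC): [IRQ2] PC=2: DEC 3 -> ACC=2 [depth=2]
Event 11 (EXEC): [IRQ2] PC=3: IRET -> resume IRQ2 at PC=0 (depth now 1) [depth=1]
Event 12 (INT 0): INT 0 arrives: push (IRQ2, PC=0), enter IRQ0 at PC=0 (depth now 2) [depth=2]
Event 13 (EXEC): [IRQ0] PC=0: DEC 1 -> ACC=1 [depth=2]
Event 14 (EXEC): [IRQ0] PC=1: IRET -> resume IRQ2 at PC=0 (depth now 1) [depth=1]
Event 15 (EXEC): [IRQ2] PC=0: INC 3 -> ACC=4 [depth=1]
Event 16 (EXEC): [IRQ2] PC=1: INC 3 -> ACC=7 [depth=1]
Event 17 (INT 1): INT 1 arrives: push (IRQ2, PC=2), enter IRQ1 at PC=0 (depth now 2) [depth=2]
Event 18 (EXEC): [IRQ1] PC=0: INC 2 -> ACC=9 [depth=2]
Event 19 (EXEC): [IRQ1] PC=1: INC 4 -> ACC=13 [depth=2]
Event 20 (EXEC): [IRQ1] PC=2: DEC 2 -> ACC=11 [depth=2]
Event 21 (EXEC): [IRQ1] PC=3: IRET -> resume IRQ2 at PC=2 (depth now 1) [depth=1]
Event 22 (EXEC): [IRQ2] PC=2: DEC 3 -> ACC=8 [depth=1]
Event 23 (EXEC): [IRQ2] PC=3: IRET -> resume MAIN at PC=2 (depth now 0) [depth=0]
Event 24 (INT 0): INT 0 arrives: push (MAIN, PC=2), enter IRQ0 at PC=0 (depth now 1) [depth=1]
Event 25 (EXEC): [IRQ0] PC=0: DEC 1 -> ACC=7 [depth=1]
Event 26 (EXEC): [IRQ0] PC=1: IRET -> resume MAIN at PC=2 (depth now 0) [depth=0]
Event 27 (EXEC): [MAIN] PC=2: DEC 5 -> ACC=2 [depth=0]
Event 28 (EXEC): [MAIN] PC=3: NOP [depth=0]
Event 29 (EXEC): [MAIN] PC=4: INC 4 -> ACC=6 [depth=0]
Event 30 (EXEC): [MAIN] PC=5: DEC 4 -> ACC=2 [depth=0]
Event 31 (EXEC): [MAIN] PC=6: INC 1 -> ACC=3 [depth=0]
Event 32 (EXEC): [MAIN] PC=7: HALT [depth=0]
Max depth observed: 2

Answer: 2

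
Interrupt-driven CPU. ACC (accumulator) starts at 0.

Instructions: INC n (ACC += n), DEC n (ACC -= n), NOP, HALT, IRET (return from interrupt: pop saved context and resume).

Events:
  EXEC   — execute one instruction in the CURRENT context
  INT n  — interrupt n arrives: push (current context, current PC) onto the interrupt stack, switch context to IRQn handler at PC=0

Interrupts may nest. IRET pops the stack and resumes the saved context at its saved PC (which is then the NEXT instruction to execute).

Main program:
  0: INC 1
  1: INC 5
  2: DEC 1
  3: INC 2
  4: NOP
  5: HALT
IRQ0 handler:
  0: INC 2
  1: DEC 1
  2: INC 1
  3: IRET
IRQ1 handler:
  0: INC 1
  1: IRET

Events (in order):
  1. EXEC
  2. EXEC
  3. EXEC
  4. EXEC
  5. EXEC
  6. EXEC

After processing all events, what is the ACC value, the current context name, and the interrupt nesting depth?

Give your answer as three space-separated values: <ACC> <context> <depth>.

Event 1 (EXEC): [MAIN] PC=0: INC 1 -> ACC=1
Event 2 (EXEC): [MAIN] PC=1: INC 5 -> ACC=6
Event 3 (EXEC): [MAIN] PC=2: DEC 1 -> ACC=5
Event 4 (EXEC): [MAIN] PC=3: INC 2 -> ACC=7
Event 5 (EXEC): [MAIN] PC=4: NOP
Event 6 (EXEC): [MAIN] PC=5: HALT

Answer: 7 MAIN 0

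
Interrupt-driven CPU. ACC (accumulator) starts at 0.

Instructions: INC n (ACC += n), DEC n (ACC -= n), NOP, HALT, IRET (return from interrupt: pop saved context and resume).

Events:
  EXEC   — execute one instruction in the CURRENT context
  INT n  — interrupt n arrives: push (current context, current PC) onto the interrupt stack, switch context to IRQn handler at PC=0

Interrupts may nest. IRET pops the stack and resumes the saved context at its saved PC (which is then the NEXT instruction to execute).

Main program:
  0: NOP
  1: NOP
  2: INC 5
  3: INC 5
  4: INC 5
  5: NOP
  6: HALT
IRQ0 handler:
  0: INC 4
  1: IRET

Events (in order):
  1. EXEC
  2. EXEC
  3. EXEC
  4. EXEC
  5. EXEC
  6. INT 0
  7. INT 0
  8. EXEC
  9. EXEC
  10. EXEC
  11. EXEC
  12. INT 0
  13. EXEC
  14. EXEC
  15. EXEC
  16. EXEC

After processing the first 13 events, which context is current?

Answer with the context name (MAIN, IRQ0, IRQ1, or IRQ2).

Event 1 (EXEC): [MAIN] PC=0: NOP
Event 2 (EXEC): [MAIN] PC=1: NOP
Event 3 (EXEC): [MAIN] PC=2: INC 5 -> ACC=5
Event 4 (EXEC): [MAIN] PC=3: INC 5 -> ACC=10
Event 5 (EXEC): [MAIN] PC=4: INC 5 -> ACC=15
Event 6 (INT 0): INT 0 arrives: push (MAIN, PC=5), enter IRQ0 at PC=0 (depth now 1)
Event 7 (INT 0): INT 0 arrives: push (IRQ0, PC=0), enter IRQ0 at PC=0 (depth now 2)
Event 8 (EXEC): [IRQ0] PC=0: INC 4 -> ACC=19
Event 9 (EXEC): [IRQ0] PC=1: IRET -> resume IRQ0 at PC=0 (depth now 1)
Event 10 (EXEC): [IRQ0] PC=0: INC 4 -> ACC=23
Event 11 (EXEC): [IRQ0] PC=1: IRET -> resume MAIN at PC=5 (depth now 0)
Event 12 (INT 0): INT 0 arrives: push (MAIN, PC=5), enter IRQ0 at PC=0 (depth now 1)
Event 13 (EXEC): [IRQ0] PC=0: INC 4 -> ACC=27

Answer: IRQ0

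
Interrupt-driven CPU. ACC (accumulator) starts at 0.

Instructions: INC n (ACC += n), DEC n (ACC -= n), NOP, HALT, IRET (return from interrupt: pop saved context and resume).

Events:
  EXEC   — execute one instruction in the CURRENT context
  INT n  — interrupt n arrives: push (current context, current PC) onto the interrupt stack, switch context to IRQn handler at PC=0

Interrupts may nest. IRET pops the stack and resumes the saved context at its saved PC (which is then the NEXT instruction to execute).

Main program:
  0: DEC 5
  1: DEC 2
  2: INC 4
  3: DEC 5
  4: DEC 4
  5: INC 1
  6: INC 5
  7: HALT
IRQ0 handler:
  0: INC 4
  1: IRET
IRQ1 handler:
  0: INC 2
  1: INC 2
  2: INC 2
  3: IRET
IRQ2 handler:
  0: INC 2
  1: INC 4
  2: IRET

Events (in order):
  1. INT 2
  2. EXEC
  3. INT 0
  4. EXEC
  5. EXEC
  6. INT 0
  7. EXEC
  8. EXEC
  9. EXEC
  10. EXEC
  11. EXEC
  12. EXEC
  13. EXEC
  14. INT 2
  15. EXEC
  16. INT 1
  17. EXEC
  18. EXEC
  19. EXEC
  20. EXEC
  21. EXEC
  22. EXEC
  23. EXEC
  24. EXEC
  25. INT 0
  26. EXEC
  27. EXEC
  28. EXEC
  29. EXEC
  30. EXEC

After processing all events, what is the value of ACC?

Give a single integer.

Event 1 (INT 2): INT 2 arrives: push (MAIN, PC=0), enter IRQ2 at PC=0 (depth now 1)
Event 2 (EXEC): [IRQ2] PC=0: INC 2 -> ACC=2
Event 3 (INT 0): INT 0 arrives: push (IRQ2, PC=1), enter IRQ0 at PC=0 (depth now 2)
Event 4 (EXEC): [IRQ0] PC=0: INC 4 -> ACC=6
Event 5 (EXEC): [IRQ0] PC=1: IRET -> resume IRQ2 at PC=1 (depth now 1)
Event 6 (INT 0): INT 0 arrives: push (IRQ2, PC=1), enter IRQ0 at PC=0 (depth now 2)
Event 7 (EXEC): [IRQ0] PC=0: INC 4 -> ACC=10
Event 8 (EXEC): [IRQ0] PC=1: IRET -> resume IRQ2 at PC=1 (depth now 1)
Event 9 (EXEC): [IRQ2] PC=1: INC 4 -> ACC=14
Event 10 (EXEC): [IRQ2] PC=2: IRET -> resume MAIN at PC=0 (depth now 0)
Event 11 (EXEC): [MAIN] PC=0: DEC 5 -> ACC=9
Event 12 (EXEC): [MAIN] PC=1: DEC 2 -> ACC=7
Event 13 (EXEC): [MAIN] PC=2: INC 4 -> ACC=11
Event 14 (INT 2): INT 2 arrives: push (MAIN, PC=3), enter IRQ2 at PC=0 (depth now 1)
Event 15 (EXEC): [IRQ2] PC=0: INC 2 -> ACC=13
Event 16 (INT 1): INT 1 arrives: push (IRQ2, PC=1), enter IRQ1 at PC=0 (depth now 2)
Event 17 (EXEC): [IRQ1] PC=0: INC 2 -> ACC=15
Event 18 (EXEC): [IRQ1] PC=1: INC 2 -> ACC=17
Event 19 (EXEC): [IRQ1] PC=2: INC 2 -> ACC=19
Event 20 (EXEC): [IRQ1] PC=3: IRET -> resume IRQ2 at PC=1 (depth now 1)
Event 21 (EXEC): [IRQ2] PC=1: INC 4 -> ACC=23
Event 22 (EXEC): [IRQ2] PC=2: IRET -> resume MAIN at PC=3 (depth now 0)
Event 23 (EXEC): [MAIN] PC=3: DEC 5 -> ACC=18
Event 24 (EXEC): [MAIN] PC=4: DEC 4 -> ACC=14
Event 25 (INT 0): INT 0 arrives: push (MAIN, PC=5), enter IRQ0 at PC=0 (depth now 1)
Event 26 (EXEC): [IRQ0] PC=0: INC 4 -> ACC=18
Event 27 (EXEC): [IRQ0] PC=1: IRET -> resume MAIN at PC=5 (depth now 0)
Event 28 (EXEC): [MAIN] PC=5: INC 1 -> ACC=19
Event 29 (EXEC): [MAIN] PC=6: INC 5 -> ACC=24
Event 30 (EXEC): [MAIN] PC=7: HALT

Answer: 24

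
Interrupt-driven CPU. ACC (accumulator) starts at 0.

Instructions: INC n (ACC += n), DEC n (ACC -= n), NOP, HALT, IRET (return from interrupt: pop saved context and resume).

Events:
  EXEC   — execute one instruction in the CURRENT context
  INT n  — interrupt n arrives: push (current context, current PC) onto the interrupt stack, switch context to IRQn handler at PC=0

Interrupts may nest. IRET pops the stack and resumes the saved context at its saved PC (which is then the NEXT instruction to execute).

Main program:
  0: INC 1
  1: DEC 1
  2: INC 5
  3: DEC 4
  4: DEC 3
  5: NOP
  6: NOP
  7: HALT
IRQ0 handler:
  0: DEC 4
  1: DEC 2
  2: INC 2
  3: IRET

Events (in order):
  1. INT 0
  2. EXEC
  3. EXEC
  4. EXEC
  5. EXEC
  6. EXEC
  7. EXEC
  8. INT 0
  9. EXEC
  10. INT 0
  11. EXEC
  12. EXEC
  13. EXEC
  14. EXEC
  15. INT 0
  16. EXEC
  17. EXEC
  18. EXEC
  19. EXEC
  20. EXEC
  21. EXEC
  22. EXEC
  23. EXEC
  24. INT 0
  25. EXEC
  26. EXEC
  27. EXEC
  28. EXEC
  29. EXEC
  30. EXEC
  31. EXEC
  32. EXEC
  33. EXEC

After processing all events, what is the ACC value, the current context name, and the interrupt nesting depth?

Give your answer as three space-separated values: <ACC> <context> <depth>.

Answer: -22 MAIN 0

Derivation:
Event 1 (INT 0): INT 0 arrives: push (MAIN, PC=0), enter IRQ0 at PC=0 (depth now 1)
Event 2 (EXEC): [IRQ0] PC=0: DEC 4 -> ACC=-4
Event 3 (EXEC): [IRQ0] PC=1: DEC 2 -> ACC=-6
Event 4 (EXEC): [IRQ0] PC=2: INC 2 -> ACC=-4
Event 5 (EXEC): [IRQ0] PC=3: IRET -> resume MAIN at PC=0 (depth now 0)
Event 6 (EXEC): [MAIN] PC=0: INC 1 -> ACC=-3
Event 7 (EXEC): [MAIN] PC=1: DEC 1 -> ACC=-4
Event 8 (INT 0): INT 0 arrives: push (MAIN, PC=2), enter IRQ0 at PC=0 (depth now 1)
Event 9 (EXEC): [IRQ0] PC=0: DEC 4 -> ACC=-8
Event 10 (INT 0): INT 0 arrives: push (IRQ0, PC=1), enter IRQ0 at PC=0 (depth now 2)
Event 11 (EXEC): [IRQ0] PC=0: DEC 4 -> ACC=-12
Event 12 (EXEC): [IRQ0] PC=1: DEC 2 -> ACC=-14
Event 13 (EXEC): [IRQ0] PC=2: INC 2 -> ACC=-12
Event 14 (EXEC): [IRQ0] PC=3: IRET -> resume IRQ0 at PC=1 (depth now 1)
Event 15 (INT 0): INT 0 arrives: push (IRQ0, PC=1), enter IRQ0 at PC=0 (depth now 2)
Event 16 (EXEC): [IRQ0] PC=0: DEC 4 -> ACC=-16
Event 17 (EXEC): [IRQ0] PC=1: DEC 2 -> ACC=-18
Event 18 (EXEC): [IRQ0] PC=2: INC 2 -> ACC=-16
Event 19 (EXEC): [IRQ0] PC=3: IRET -> resume IRQ0 at PC=1 (depth now 1)
Event 20 (EXEC): [IRQ0] PC=1: DEC 2 -> ACC=-18
Event 21 (EXEC): [IRQ0] PC=2: INC 2 -> ACC=-16
Event 22 (EXEC): [IRQ0] PC=3: IRET -> resume MAIN at PC=2 (depth now 0)
Event 23 (EXEC): [MAIN] PC=2: INC 5 -> ACC=-11
Event 24 (INT 0): INT 0 arrives: push (MAIN, PC=3), enter IRQ0 at PC=0 (depth now 1)
Event 25 (EXEC): [IRQ0] PC=0: DEC 4 -> ACC=-15
Event 26 (EXEC): [IRQ0] PC=1: DEC 2 -> ACC=-17
Event 27 (EXEC): [IRQ0] PC=2: INC 2 -> ACC=-15
Event 28 (EXEC): [IRQ0] PC=3: IRET -> resume MAIN at PC=3 (depth now 0)
Event 29 (EXEC): [MAIN] PC=3: DEC 4 -> ACC=-19
Event 30 (EXEC): [MAIN] PC=4: DEC 3 -> ACC=-22
Event 31 (EXEC): [MAIN] PC=5: NOP
Event 32 (EXEC): [MAIN] PC=6: NOP
Event 33 (EXEC): [MAIN] PC=7: HALT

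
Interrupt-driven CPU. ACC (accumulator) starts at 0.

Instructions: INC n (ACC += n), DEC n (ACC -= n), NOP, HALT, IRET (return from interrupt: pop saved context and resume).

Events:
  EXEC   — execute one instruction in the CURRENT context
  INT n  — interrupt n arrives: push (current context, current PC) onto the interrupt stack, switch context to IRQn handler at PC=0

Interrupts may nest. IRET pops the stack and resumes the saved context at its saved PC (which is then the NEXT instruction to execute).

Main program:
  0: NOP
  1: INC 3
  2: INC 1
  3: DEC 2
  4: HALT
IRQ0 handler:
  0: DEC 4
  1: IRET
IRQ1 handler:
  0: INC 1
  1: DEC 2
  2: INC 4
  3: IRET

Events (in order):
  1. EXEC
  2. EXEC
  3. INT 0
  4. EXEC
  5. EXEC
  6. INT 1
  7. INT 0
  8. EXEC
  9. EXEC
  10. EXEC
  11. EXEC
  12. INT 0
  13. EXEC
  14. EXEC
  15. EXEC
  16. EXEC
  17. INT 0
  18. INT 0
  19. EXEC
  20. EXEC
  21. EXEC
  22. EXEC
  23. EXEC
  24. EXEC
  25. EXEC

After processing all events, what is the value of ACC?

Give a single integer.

Event 1 (EXEC): [MAIN] PC=0: NOP
Event 2 (EXEC): [MAIN] PC=1: INC 3 -> ACC=3
Event 3 (INT 0): INT 0 arrives: push (MAIN, PC=2), enter IRQ0 at PC=0 (depth now 1)
Event 4 (EXEC): [IRQ0] PC=0: DEC 4 -> ACC=-1
Event 5 (EXEC): [IRQ0] PC=1: IRET -> resume MAIN at PC=2 (depth now 0)
Event 6 (INT 1): INT 1 arrives: push (MAIN, PC=2), enter IRQ1 at PC=0 (depth now 1)
Event 7 (INT 0): INT 0 arrives: push (IRQ1, PC=0), enter IRQ0 at PC=0 (depth now 2)
Event 8 (EXEC): [IRQ0] PC=0: DEC 4 -> ACC=-5
Event 9 (EXEC): [IRQ0] PC=1: IRET -> resume IRQ1 at PC=0 (depth now 1)
Event 10 (EXEC): [IRQ1] PC=0: INC 1 -> ACC=-4
Event 11 (EXEC): [IRQ1] PC=1: DEC 2 -> ACC=-6
Event 12 (INT 0): INT 0 arrives: push (IRQ1, PC=2), enter IRQ0 at PC=0 (depth now 2)
Event 13 (EXEC): [IRQ0] PC=0: DEC 4 -> ACC=-10
Event 14 (EXEC): [IRQ0] PC=1: IRET -> resume IRQ1 at PC=2 (depth now 1)
Event 15 (EXEC): [IRQ1] PC=2: INC 4 -> ACC=-6
Event 16 (EXEC): [IRQ1] PC=3: IRET -> resume MAIN at PC=2 (depth now 0)
Event 17 (INT 0): INT 0 arrives: push (MAIN, PC=2), enter IRQ0 at PC=0 (depth now 1)
Event 18 (INT 0): INT 0 arrives: push (IRQ0, PC=0), enter IRQ0 at PC=0 (depth now 2)
Event 19 (EXEC): [IRQ0] PC=0: DEC 4 -> ACC=-10
Event 20 (EXEC): [IRQ0] PC=1: IRET -> resume IRQ0 at PC=0 (depth now 1)
Event 21 (EXEC): [IRQ0] PC=0: DEC 4 -> ACC=-14
Event 22 (EXEC): [IRQ0] PC=1: IRET -> resume MAIN at PC=2 (depth now 0)
Event 23 (EXEC): [MAIN] PC=2: INC 1 -> ACC=-13
Event 24 (EXEC): [MAIN] PC=3: DEC 2 -> ACC=-15
Event 25 (EXEC): [MAIN] PC=4: HALT

Answer: -15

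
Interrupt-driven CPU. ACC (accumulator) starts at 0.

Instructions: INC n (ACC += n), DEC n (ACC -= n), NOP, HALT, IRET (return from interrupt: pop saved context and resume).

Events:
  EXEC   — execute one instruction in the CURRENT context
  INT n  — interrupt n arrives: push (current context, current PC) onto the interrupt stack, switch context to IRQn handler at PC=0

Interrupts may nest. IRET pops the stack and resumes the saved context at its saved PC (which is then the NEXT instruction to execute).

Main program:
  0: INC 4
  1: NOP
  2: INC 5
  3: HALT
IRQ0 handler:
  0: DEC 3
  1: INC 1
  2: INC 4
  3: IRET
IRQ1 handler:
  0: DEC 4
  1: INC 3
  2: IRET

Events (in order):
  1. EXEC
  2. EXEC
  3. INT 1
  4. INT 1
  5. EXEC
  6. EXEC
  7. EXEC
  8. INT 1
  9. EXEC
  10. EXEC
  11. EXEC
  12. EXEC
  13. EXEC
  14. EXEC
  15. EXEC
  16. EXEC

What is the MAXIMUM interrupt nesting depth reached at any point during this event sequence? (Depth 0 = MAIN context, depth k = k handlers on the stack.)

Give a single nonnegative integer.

Event 1 (EXEC): [MAIN] PC=0: INC 4 -> ACC=4 [depth=0]
Event 2 (EXEC): [MAIN] PC=1: NOP [depth=0]
Event 3 (INT 1): INT 1 arrives: push (MAIN, PC=2), enter IRQ1 at PC=0 (depth now 1) [depth=1]
Event 4 (INT 1): INT 1 arrives: push (IRQ1, PC=0), enter IRQ1 at PC=0 (depth now 2) [depth=2]
Event 5 (EXEC): [IRQ1] PC=0: DEC 4 -> ACC=0 [depth=2]
Event 6 (EXEC): [IRQ1] PC=1: INC 3 -> ACC=3 [depth=2]
Event 7 (EXEC): [IRQ1] PC=2: IRET -> resume IRQ1 at PC=0 (depth now 1) [depth=1]
Event 8 (INT 1): INT 1 arrives: push (IRQ1, PC=0), enter IRQ1 at PC=0 (depth now 2) [depth=2]
Event 9 (EXEC): [IRQ1] PC=0: DEC 4 -> ACC=-1 [depth=2]
Event 10 (EXEC): [IRQ1] PC=1: INC 3 -> ACC=2 [depth=2]
Event 11 (EXEC): [IRQ1] PC=2: IRET -> resume IRQ1 at PC=0 (depth now 1) [depth=1]
Event 12 (EXEC): [IRQ1] PC=0: DEC 4 -> ACC=-2 [depth=1]
Event 13 (EXEC): [IRQ1] PC=1: INC 3 -> ACC=1 [depth=1]
Event 14 (EXEC): [IRQ1] PC=2: IRET -> resume MAIN at PC=2 (depth now 0) [depth=0]
Event 15 (EXEC): [MAIN] PC=2: INC 5 -> ACC=6 [depth=0]
Event 16 (EXEC): [MAIN] PC=3: HALT [depth=0]
Max depth observed: 2

Answer: 2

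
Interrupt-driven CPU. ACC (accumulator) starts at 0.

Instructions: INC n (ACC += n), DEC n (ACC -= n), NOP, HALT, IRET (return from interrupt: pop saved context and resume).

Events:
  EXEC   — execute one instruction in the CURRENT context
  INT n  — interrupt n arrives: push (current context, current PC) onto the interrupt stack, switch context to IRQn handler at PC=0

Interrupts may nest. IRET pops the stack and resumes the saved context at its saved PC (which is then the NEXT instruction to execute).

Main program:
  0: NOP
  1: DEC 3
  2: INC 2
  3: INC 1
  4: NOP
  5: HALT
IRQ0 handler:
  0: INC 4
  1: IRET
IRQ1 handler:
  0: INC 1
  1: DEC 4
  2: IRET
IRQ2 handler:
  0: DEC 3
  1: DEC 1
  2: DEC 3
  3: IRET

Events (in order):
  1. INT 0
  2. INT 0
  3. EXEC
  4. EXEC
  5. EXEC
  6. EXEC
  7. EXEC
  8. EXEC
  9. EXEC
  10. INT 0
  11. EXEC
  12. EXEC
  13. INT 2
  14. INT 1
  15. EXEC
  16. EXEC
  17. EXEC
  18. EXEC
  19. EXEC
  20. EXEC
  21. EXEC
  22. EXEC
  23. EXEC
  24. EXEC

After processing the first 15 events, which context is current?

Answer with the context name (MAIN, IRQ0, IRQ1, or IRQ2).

Event 1 (INT 0): INT 0 arrives: push (MAIN, PC=0), enter IRQ0 at PC=0 (depth now 1)
Event 2 (INT 0): INT 0 arrives: push (IRQ0, PC=0), enter IRQ0 at PC=0 (depth now 2)
Event 3 (EXEC): [IRQ0] PC=0: INC 4 -> ACC=4
Event 4 (EXEC): [IRQ0] PC=1: IRET -> resume IRQ0 at PC=0 (depth now 1)
Event 5 (EXEC): [IRQ0] PC=0: INC 4 -> ACC=8
Event 6 (EXEC): [IRQ0] PC=1: IRET -> resume MAIN at PC=0 (depth now 0)
Event 7 (EXEC): [MAIN] PC=0: NOP
Event 8 (EXEC): [MAIN] PC=1: DEC 3 -> ACC=5
Event 9 (EXEC): [MAIN] PC=2: INC 2 -> ACC=7
Event 10 (INT 0): INT 0 arrives: push (MAIN, PC=3), enter IRQ0 at PC=0 (depth now 1)
Event 11 (EXEC): [IRQ0] PC=0: INC 4 -> ACC=11
Event 12 (EXEC): [IRQ0] PC=1: IRET -> resume MAIN at PC=3 (depth now 0)
Event 13 (INT 2): INT 2 arrives: push (MAIN, PC=3), enter IRQ2 at PC=0 (depth now 1)
Event 14 (INT 1): INT 1 arrives: push (IRQ2, PC=0), enter IRQ1 at PC=0 (depth now 2)
Event 15 (EXEC): [IRQ1] PC=0: INC 1 -> ACC=12

Answer: IRQ1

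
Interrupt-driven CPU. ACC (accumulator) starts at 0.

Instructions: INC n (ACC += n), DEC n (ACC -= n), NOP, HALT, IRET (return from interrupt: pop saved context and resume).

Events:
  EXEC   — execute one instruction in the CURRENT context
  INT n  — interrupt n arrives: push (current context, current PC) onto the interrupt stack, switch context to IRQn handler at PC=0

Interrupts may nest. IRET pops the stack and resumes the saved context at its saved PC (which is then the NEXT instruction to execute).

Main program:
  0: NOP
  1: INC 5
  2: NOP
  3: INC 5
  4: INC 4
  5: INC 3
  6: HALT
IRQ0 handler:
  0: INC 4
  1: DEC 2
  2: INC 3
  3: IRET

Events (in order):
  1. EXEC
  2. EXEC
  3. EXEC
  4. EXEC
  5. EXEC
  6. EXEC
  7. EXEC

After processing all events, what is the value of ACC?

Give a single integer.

Event 1 (EXEC): [MAIN] PC=0: NOP
Event 2 (EXEC): [MAIN] PC=1: INC 5 -> ACC=5
Event 3 (EXEC): [MAIN] PC=2: NOP
Event 4 (EXEC): [MAIN] PC=3: INC 5 -> ACC=10
Event 5 (EXEC): [MAIN] PC=4: INC 4 -> ACC=14
Event 6 (EXEC): [MAIN] PC=5: INC 3 -> ACC=17
Event 7 (EXEC): [MAIN] PC=6: HALT

Answer: 17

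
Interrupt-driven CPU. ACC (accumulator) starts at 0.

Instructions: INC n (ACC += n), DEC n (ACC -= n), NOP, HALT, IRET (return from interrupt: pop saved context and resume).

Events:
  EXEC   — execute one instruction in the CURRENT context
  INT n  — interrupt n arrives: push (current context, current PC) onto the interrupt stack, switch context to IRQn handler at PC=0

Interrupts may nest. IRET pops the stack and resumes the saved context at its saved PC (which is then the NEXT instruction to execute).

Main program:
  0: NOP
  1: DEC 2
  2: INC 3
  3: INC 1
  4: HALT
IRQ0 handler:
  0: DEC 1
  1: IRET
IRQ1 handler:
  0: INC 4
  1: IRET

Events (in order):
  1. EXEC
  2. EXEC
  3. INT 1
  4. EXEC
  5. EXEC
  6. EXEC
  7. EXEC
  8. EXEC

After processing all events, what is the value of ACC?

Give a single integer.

Event 1 (EXEC): [MAIN] PC=0: NOP
Event 2 (EXEC): [MAIN] PC=1: DEC 2 -> ACC=-2
Event 3 (INT 1): INT 1 arrives: push (MAIN, PC=2), enter IRQ1 at PC=0 (depth now 1)
Event 4 (EXEC): [IRQ1] PC=0: INC 4 -> ACC=2
Event 5 (EXEC): [IRQ1] PC=1: IRET -> resume MAIN at PC=2 (depth now 0)
Event 6 (EXEC): [MAIN] PC=2: INC 3 -> ACC=5
Event 7 (EXEC): [MAIN] PC=3: INC 1 -> ACC=6
Event 8 (EXEC): [MAIN] PC=4: HALT

Answer: 6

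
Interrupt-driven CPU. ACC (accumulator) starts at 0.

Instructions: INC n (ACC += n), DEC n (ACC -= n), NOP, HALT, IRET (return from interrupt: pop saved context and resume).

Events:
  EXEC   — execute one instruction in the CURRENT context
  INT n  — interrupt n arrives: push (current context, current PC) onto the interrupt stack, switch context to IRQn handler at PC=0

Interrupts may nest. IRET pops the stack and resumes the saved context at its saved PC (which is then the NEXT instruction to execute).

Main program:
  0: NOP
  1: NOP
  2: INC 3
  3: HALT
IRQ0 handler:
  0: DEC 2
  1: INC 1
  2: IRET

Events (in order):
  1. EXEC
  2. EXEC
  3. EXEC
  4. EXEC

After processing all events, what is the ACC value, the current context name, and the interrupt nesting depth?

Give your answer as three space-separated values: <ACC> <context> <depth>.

Event 1 (EXEC): [MAIN] PC=0: NOP
Event 2 (EXEC): [MAIN] PC=1: NOP
Event 3 (EXEC): [MAIN] PC=2: INC 3 -> ACC=3
Event 4 (EXEC): [MAIN] PC=3: HALT

Answer: 3 MAIN 0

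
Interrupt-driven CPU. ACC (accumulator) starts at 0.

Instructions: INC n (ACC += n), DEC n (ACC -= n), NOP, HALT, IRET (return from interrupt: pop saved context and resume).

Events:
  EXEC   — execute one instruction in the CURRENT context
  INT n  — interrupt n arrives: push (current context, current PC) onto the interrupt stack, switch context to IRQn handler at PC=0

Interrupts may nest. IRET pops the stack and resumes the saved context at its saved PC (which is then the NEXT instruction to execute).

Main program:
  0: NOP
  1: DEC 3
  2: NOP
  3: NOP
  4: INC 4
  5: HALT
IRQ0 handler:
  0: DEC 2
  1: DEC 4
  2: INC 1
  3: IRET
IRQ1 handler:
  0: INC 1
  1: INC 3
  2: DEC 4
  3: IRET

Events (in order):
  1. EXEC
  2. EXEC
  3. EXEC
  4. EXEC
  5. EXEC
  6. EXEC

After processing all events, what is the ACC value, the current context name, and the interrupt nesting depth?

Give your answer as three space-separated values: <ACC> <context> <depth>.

Event 1 (EXEC): [MAIN] PC=0: NOP
Event 2 (EXEC): [MAIN] PC=1: DEC 3 -> ACC=-3
Event 3 (EXEC): [MAIN] PC=2: NOP
Event 4 (EXEC): [MAIN] PC=3: NOP
Event 5 (EXEC): [MAIN] PC=4: INC 4 -> ACC=1
Event 6 (EXEC): [MAIN] PC=5: HALT

Answer: 1 MAIN 0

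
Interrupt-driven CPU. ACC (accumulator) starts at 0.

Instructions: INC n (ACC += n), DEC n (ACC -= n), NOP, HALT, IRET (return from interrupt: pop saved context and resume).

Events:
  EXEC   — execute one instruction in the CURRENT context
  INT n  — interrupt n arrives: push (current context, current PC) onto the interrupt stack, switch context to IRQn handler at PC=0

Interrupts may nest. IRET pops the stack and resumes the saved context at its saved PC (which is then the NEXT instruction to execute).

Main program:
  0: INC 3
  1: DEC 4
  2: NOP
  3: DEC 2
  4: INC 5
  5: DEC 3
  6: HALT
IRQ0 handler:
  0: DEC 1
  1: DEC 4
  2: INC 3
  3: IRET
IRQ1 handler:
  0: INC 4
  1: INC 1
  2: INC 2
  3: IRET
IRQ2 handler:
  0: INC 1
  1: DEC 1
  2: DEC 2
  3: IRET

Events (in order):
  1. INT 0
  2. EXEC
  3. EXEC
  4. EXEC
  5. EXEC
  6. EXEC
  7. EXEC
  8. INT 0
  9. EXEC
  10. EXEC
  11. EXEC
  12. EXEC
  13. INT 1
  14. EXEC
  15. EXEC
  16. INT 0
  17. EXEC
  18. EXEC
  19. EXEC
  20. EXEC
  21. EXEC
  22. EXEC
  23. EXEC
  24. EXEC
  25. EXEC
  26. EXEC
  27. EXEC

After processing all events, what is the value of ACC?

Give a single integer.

Answer: 0

Derivation:
Event 1 (INT 0): INT 0 arrives: push (MAIN, PC=0), enter IRQ0 at PC=0 (depth now 1)
Event 2 (EXEC): [IRQ0] PC=0: DEC 1 -> ACC=-1
Event 3 (EXEC): [IRQ0] PC=1: DEC 4 -> ACC=-5
Event 4 (EXEC): [IRQ0] PC=2: INC 3 -> ACC=-2
Event 5 (EXEC): [IRQ0] PC=3: IRET -> resume MAIN at PC=0 (depth now 0)
Event 6 (EXEC): [MAIN] PC=0: INC 3 -> ACC=1
Event 7 (EXEC): [MAIN] PC=1: DEC 4 -> ACC=-3
Event 8 (INT 0): INT 0 arrives: push (MAIN, PC=2), enter IRQ0 at PC=0 (depth now 1)
Event 9 (EXEC): [IRQ0] PC=0: DEC 1 -> ACC=-4
Event 10 (EXEC): [IRQ0] PC=1: DEC 4 -> ACC=-8
Event 11 (EXEC): [IRQ0] PC=2: INC 3 -> ACC=-5
Event 12 (EXEC): [IRQ0] PC=3: IRET -> resume MAIN at PC=2 (depth now 0)
Event 13 (INT 1): INT 1 arrives: push (MAIN, PC=2), enter IRQ1 at PC=0 (depth now 1)
Event 14 (EXEC): [IRQ1] PC=0: INC 4 -> ACC=-1
Event 15 (EXEC): [IRQ1] PC=1: INC 1 -> ACC=0
Event 16 (INT 0): INT 0 arrives: push (IRQ1, PC=2), enter IRQ0 at PC=0 (depth now 2)
Event 17 (EXEC): [IRQ0] PC=0: DEC 1 -> ACC=-1
Event 18 (EXEC): [IRQ0] PC=1: DEC 4 -> ACC=-5
Event 19 (EXEC): [IRQ0] PC=2: INC 3 -> ACC=-2
Event 20 (EXEC): [IRQ0] PC=3: IRET -> resume IRQ1 at PC=2 (depth now 1)
Event 21 (EXEC): [IRQ1] PC=2: INC 2 -> ACC=0
Event 22 (EXEC): [IRQ1] PC=3: IRET -> resume MAIN at PC=2 (depth now 0)
Event 23 (EXEC): [MAIN] PC=2: NOP
Event 24 (EXEC): [MAIN] PC=3: DEC 2 -> ACC=-2
Event 25 (EXEC): [MAIN] PC=4: INC 5 -> ACC=3
Event 26 (EXEC): [MAIN] PC=5: DEC 3 -> ACC=0
Event 27 (EXEC): [MAIN] PC=6: HALT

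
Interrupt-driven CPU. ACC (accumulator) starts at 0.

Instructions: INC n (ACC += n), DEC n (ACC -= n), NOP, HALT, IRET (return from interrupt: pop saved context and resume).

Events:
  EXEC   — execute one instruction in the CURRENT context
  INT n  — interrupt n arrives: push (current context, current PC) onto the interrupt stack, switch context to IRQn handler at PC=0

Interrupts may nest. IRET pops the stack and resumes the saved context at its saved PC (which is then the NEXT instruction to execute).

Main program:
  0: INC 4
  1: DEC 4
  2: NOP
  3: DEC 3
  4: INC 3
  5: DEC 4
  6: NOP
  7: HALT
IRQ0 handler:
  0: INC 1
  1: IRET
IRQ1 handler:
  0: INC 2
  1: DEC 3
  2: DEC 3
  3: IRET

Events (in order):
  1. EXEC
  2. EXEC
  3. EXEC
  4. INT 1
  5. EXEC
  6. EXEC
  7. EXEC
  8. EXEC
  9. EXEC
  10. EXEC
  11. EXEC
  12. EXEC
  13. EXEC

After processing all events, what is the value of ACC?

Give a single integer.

Answer: -8

Derivation:
Event 1 (EXEC): [MAIN] PC=0: INC 4 -> ACC=4
Event 2 (EXEC): [MAIN] PC=1: DEC 4 -> ACC=0
Event 3 (EXEC): [MAIN] PC=2: NOP
Event 4 (INT 1): INT 1 arrives: push (MAIN, PC=3), enter IRQ1 at PC=0 (depth now 1)
Event 5 (EXEC): [IRQ1] PC=0: INC 2 -> ACC=2
Event 6 (EXEC): [IRQ1] PC=1: DEC 3 -> ACC=-1
Event 7 (EXEC): [IRQ1] PC=2: DEC 3 -> ACC=-4
Event 8 (EXEC): [IRQ1] PC=3: IRET -> resume MAIN at PC=3 (depth now 0)
Event 9 (EXEC): [MAIN] PC=3: DEC 3 -> ACC=-7
Event 10 (EXEC): [MAIN] PC=4: INC 3 -> ACC=-4
Event 11 (EXEC): [MAIN] PC=5: DEC 4 -> ACC=-8
Event 12 (EXEC): [MAIN] PC=6: NOP
Event 13 (EXEC): [MAIN] PC=7: HALT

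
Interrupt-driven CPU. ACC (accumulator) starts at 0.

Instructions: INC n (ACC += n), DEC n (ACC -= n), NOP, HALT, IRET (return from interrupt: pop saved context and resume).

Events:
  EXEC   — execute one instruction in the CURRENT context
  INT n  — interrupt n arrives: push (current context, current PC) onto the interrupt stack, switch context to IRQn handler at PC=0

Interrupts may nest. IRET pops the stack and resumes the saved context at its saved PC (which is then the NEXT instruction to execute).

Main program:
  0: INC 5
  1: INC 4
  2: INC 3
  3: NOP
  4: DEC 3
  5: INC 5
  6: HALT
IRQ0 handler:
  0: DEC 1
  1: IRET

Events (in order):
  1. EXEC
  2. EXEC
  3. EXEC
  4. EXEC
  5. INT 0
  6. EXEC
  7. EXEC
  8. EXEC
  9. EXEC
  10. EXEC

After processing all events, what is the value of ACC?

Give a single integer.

Event 1 (EXEC): [MAIN] PC=0: INC 5 -> ACC=5
Event 2 (EXEC): [MAIN] PC=1: INC 4 -> ACC=9
Event 3 (EXEC): [MAIN] PC=2: INC 3 -> ACC=12
Event 4 (EXEC): [MAIN] PC=3: NOP
Event 5 (INT 0): INT 0 arrives: push (MAIN, PC=4), enter IRQ0 at PC=0 (depth now 1)
Event 6 (EXEC): [IRQ0] PC=0: DEC 1 -> ACC=11
Event 7 (EXEC): [IRQ0] PC=1: IRET -> resume MAIN at PC=4 (depth now 0)
Event 8 (EXEC): [MAIN] PC=4: DEC 3 -> ACC=8
Event 9 (EXEC): [MAIN] PC=5: INC 5 -> ACC=13
Event 10 (EXEC): [MAIN] PC=6: HALT

Answer: 13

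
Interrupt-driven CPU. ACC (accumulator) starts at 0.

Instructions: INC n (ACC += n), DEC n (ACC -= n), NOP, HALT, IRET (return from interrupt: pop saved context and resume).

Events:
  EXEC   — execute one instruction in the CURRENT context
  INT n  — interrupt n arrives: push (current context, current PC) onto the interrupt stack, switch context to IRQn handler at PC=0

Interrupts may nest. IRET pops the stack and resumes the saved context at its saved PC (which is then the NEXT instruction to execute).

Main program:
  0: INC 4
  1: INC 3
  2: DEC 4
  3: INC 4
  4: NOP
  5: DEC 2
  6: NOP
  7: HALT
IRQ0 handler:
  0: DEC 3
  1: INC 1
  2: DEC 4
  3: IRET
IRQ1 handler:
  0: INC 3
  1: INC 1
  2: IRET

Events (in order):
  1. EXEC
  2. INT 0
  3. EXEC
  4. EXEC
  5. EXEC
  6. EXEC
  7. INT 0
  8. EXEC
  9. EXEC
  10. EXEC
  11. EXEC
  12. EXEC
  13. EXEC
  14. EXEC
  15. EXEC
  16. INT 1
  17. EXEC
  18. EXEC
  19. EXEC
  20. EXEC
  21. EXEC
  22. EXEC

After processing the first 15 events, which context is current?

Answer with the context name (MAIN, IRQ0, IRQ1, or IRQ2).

Answer: MAIN

Derivation:
Event 1 (EXEC): [MAIN] PC=0: INC 4 -> ACC=4
Event 2 (INT 0): INT 0 arrives: push (MAIN, PC=1), enter IRQ0 at PC=0 (depth now 1)
Event 3 (EXEC): [IRQ0] PC=0: DEC 3 -> ACC=1
Event 4 (EXEC): [IRQ0] PC=1: INC 1 -> ACC=2
Event 5 (EXEC): [IRQ0] PC=2: DEC 4 -> ACC=-2
Event 6 (EXEC): [IRQ0] PC=3: IRET -> resume MAIN at PC=1 (depth now 0)
Event 7 (INT 0): INT 0 arrives: push (MAIN, PC=1), enter IRQ0 at PC=0 (depth now 1)
Event 8 (EXEC): [IRQ0] PC=0: DEC 3 -> ACC=-5
Event 9 (EXEC): [IRQ0] PC=1: INC 1 -> ACC=-4
Event 10 (EXEC): [IRQ0] PC=2: DEC 4 -> ACC=-8
Event 11 (EXEC): [IRQ0] PC=3: IRET -> resume MAIN at PC=1 (depth now 0)
Event 12 (EXEC): [MAIN] PC=1: INC 3 -> ACC=-5
Event 13 (EXEC): [MAIN] PC=2: DEC 4 -> ACC=-9
Event 14 (EXEC): [MAIN] PC=3: INC 4 -> ACC=-5
Event 15 (EXEC): [MAIN] PC=4: NOP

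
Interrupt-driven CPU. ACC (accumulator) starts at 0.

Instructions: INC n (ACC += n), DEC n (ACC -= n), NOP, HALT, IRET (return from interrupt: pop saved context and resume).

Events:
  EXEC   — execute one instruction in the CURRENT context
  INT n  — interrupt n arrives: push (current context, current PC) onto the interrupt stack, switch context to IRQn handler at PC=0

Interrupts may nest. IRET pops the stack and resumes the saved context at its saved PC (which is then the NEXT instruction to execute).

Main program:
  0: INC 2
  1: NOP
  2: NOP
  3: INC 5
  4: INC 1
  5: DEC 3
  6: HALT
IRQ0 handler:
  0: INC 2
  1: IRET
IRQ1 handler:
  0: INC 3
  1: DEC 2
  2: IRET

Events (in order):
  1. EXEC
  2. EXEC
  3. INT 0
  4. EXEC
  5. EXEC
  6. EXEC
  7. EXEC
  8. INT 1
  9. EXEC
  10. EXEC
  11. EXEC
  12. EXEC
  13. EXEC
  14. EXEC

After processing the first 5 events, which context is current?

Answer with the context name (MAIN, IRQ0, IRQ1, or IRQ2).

Event 1 (EXEC): [MAIN] PC=0: INC 2 -> ACC=2
Event 2 (EXEC): [MAIN] PC=1: NOP
Event 3 (INT 0): INT 0 arrives: push (MAIN, PC=2), enter IRQ0 at PC=0 (depth now 1)
Event 4 (EXEC): [IRQ0] PC=0: INC 2 -> ACC=4
Event 5 (EXEC): [IRQ0] PC=1: IRET -> resume MAIN at PC=2 (depth now 0)

Answer: MAIN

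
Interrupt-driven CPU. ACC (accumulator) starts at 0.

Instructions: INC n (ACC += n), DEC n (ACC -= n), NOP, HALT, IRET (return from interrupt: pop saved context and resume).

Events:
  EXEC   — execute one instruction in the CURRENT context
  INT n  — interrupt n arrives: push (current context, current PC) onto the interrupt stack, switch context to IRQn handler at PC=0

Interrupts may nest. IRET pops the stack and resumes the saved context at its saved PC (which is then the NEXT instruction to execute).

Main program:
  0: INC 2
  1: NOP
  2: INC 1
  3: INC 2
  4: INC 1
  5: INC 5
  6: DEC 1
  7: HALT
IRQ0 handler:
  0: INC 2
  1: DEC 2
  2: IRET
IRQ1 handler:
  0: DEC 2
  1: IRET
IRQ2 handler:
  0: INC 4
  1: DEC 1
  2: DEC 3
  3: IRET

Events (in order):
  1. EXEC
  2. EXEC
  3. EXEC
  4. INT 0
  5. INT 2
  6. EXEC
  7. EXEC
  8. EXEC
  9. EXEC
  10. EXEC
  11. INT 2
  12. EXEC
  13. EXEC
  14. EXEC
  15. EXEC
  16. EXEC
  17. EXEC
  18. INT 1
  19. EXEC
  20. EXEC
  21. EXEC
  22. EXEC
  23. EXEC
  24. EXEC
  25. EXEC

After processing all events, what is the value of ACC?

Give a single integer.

Answer: 8

Derivation:
Event 1 (EXEC): [MAIN] PC=0: INC 2 -> ACC=2
Event 2 (EXEC): [MAIN] PC=1: NOP
Event 3 (EXEC): [MAIN] PC=2: INC 1 -> ACC=3
Event 4 (INT 0): INT 0 arrives: push (MAIN, PC=3), enter IRQ0 at PC=0 (depth now 1)
Event 5 (INT 2): INT 2 arrives: push (IRQ0, PC=0), enter IRQ2 at PC=0 (depth now 2)
Event 6 (EXEC): [IRQ2] PC=0: INC 4 -> ACC=7
Event 7 (EXEC): [IRQ2] PC=1: DEC 1 -> ACC=6
Event 8 (EXEC): [IRQ2] PC=2: DEC 3 -> ACC=3
Event 9 (EXEC): [IRQ2] PC=3: IRET -> resume IRQ0 at PC=0 (depth now 1)
Event 10 (EXEC): [IRQ0] PC=0: INC 2 -> ACC=5
Event 11 (INT 2): INT 2 arrives: push (IRQ0, PC=1), enter IRQ2 at PC=0 (depth now 2)
Event 12 (EXEC): [IRQ2] PC=0: INC 4 -> ACC=9
Event 13 (EXEC): [IRQ2] PC=1: DEC 1 -> ACC=8
Event 14 (EXEC): [IRQ2] PC=2: DEC 3 -> ACC=5
Event 15 (EXEC): [IRQ2] PC=3: IRET -> resume IRQ0 at PC=1 (depth now 1)
Event 16 (EXEC): [IRQ0] PC=1: DEC 2 -> ACC=3
Event 17 (EXEC): [IRQ0] PC=2: IRET -> resume MAIN at PC=3 (depth now 0)
Event 18 (INT 1): INT 1 arrives: push (MAIN, PC=3), enter IRQ1 at PC=0 (depth now 1)
Event 19 (EXEC): [IRQ1] PC=0: DEC 2 -> ACC=1
Event 20 (EXEC): [IRQ1] PC=1: IRET -> resume MAIN at PC=3 (depth now 0)
Event 21 (EXEC): [MAIN] PC=3: INC 2 -> ACC=3
Event 22 (EXEC): [MAIN] PC=4: INC 1 -> ACC=4
Event 23 (EXEC): [MAIN] PC=5: INC 5 -> ACC=9
Event 24 (EXEC): [MAIN] PC=6: DEC 1 -> ACC=8
Event 25 (EXEC): [MAIN] PC=7: HALT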